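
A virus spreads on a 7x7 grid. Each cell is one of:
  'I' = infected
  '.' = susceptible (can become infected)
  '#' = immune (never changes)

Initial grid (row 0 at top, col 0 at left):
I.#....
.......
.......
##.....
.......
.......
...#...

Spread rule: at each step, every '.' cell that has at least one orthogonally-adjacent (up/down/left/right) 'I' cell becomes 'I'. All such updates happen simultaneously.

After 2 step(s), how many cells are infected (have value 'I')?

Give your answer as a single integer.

Answer: 5

Derivation:
Step 0 (initial): 1 infected
Step 1: +2 new -> 3 infected
Step 2: +2 new -> 5 infected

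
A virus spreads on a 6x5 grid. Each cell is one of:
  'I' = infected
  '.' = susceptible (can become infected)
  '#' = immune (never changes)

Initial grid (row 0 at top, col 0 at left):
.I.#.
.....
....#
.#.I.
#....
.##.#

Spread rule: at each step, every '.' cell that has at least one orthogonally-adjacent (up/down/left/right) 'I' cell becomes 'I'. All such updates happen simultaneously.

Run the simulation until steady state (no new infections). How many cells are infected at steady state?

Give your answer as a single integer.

Step 0 (initial): 2 infected
Step 1: +7 new -> 9 infected
Step 2: +8 new -> 17 infected
Step 3: +3 new -> 20 infected
Step 4: +2 new -> 22 infected
Step 5: +0 new -> 22 infected

Answer: 22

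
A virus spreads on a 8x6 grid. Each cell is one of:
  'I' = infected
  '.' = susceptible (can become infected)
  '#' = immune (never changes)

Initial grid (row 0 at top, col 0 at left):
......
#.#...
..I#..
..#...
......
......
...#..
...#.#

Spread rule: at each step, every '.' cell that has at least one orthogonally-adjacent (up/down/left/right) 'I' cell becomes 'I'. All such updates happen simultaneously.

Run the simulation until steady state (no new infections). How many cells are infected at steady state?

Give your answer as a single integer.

Step 0 (initial): 1 infected
Step 1: +1 new -> 2 infected
Step 2: +3 new -> 5 infected
Step 3: +3 new -> 8 infected
Step 4: +5 new -> 13 infected
Step 5: +5 new -> 18 infected
Step 6: +8 new -> 26 infected
Step 7: +7 new -> 33 infected
Step 8: +5 new -> 38 infected
Step 9: +3 new -> 41 infected
Step 10: +0 new -> 41 infected

Answer: 41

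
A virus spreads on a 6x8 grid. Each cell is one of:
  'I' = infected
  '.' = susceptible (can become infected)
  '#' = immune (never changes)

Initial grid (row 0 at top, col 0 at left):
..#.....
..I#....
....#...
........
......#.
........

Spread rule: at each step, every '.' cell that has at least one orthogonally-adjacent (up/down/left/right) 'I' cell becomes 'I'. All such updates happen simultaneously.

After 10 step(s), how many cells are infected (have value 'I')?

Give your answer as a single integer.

Answer: 44

Derivation:
Step 0 (initial): 1 infected
Step 1: +2 new -> 3 infected
Step 2: +5 new -> 8 infected
Step 3: +5 new -> 13 infected
Step 4: +5 new -> 18 infected
Step 5: +5 new -> 23 infected
Step 6: +5 new -> 28 infected
Step 7: +4 new -> 32 infected
Step 8: +6 new -> 38 infected
Step 9: +4 new -> 42 infected
Step 10: +2 new -> 44 infected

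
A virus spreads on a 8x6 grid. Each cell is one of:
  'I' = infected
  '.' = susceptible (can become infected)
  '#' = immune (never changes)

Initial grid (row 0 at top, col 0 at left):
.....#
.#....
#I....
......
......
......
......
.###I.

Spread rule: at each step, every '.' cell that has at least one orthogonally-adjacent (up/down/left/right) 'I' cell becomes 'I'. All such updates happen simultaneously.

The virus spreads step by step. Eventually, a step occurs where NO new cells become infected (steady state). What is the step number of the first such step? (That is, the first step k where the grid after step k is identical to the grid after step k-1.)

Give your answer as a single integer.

Answer: 7

Derivation:
Step 0 (initial): 2 infected
Step 1: +4 new -> 6 infected
Step 2: +8 new -> 14 infected
Step 3: +11 new -> 25 infected
Step 4: +10 new -> 35 infected
Step 5: +5 new -> 40 infected
Step 6: +2 new -> 42 infected
Step 7: +0 new -> 42 infected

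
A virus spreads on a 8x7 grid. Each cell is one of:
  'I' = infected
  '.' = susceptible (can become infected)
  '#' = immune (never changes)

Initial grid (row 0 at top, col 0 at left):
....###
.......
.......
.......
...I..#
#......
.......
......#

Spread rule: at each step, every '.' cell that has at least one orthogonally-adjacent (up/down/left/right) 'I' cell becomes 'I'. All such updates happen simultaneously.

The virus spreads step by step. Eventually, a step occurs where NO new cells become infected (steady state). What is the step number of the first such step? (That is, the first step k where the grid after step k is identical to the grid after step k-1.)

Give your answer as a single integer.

Answer: 8

Derivation:
Step 0 (initial): 1 infected
Step 1: +4 new -> 5 infected
Step 2: +8 new -> 13 infected
Step 3: +11 new -> 24 infected
Step 4: +12 new -> 36 infected
Step 5: +9 new -> 45 infected
Step 6: +4 new -> 49 infected
Step 7: +1 new -> 50 infected
Step 8: +0 new -> 50 infected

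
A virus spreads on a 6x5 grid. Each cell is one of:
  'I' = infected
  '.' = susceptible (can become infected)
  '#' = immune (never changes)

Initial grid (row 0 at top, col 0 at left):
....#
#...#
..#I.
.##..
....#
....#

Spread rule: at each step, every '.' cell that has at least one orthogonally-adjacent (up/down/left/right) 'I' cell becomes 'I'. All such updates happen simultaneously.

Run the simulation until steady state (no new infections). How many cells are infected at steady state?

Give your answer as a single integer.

Answer: 22

Derivation:
Step 0 (initial): 1 infected
Step 1: +3 new -> 4 infected
Step 2: +4 new -> 8 infected
Step 3: +4 new -> 12 infected
Step 4: +4 new -> 16 infected
Step 5: +4 new -> 20 infected
Step 6: +2 new -> 22 infected
Step 7: +0 new -> 22 infected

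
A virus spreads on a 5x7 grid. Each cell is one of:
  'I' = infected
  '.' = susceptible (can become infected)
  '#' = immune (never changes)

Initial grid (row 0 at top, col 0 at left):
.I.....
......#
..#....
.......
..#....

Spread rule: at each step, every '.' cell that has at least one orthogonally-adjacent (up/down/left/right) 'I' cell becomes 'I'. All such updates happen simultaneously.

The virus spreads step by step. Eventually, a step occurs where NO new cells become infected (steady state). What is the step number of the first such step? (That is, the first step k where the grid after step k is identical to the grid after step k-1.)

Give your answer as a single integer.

Answer: 10

Derivation:
Step 0 (initial): 1 infected
Step 1: +3 new -> 4 infected
Step 2: +4 new -> 8 infected
Step 3: +4 new -> 12 infected
Step 4: +6 new -> 18 infected
Step 5: +5 new -> 23 infected
Step 6: +3 new -> 26 infected
Step 7: +3 new -> 29 infected
Step 8: +2 new -> 31 infected
Step 9: +1 new -> 32 infected
Step 10: +0 new -> 32 infected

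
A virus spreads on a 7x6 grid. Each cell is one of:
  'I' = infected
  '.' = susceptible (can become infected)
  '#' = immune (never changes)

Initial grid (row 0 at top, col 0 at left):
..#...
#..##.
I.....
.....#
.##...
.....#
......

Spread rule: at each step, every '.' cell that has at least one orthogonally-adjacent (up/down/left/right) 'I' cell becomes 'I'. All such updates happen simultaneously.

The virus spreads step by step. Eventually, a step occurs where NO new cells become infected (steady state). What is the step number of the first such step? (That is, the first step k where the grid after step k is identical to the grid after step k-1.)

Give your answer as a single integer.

Answer: 10

Derivation:
Step 0 (initial): 1 infected
Step 1: +2 new -> 3 infected
Step 2: +4 new -> 7 infected
Step 3: +5 new -> 12 infected
Step 4: +5 new -> 17 infected
Step 5: +5 new -> 22 infected
Step 6: +4 new -> 26 infected
Step 7: +4 new -> 30 infected
Step 8: +2 new -> 32 infected
Step 9: +2 new -> 34 infected
Step 10: +0 new -> 34 infected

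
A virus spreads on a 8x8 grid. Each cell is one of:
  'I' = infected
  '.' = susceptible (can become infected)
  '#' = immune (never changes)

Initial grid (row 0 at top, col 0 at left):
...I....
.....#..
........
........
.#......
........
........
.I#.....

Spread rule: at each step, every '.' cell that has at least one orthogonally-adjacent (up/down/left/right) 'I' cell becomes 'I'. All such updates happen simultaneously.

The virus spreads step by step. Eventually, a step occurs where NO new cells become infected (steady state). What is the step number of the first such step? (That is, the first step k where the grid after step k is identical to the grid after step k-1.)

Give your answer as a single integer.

Step 0 (initial): 2 infected
Step 1: +5 new -> 7 infected
Step 2: +8 new -> 15 infected
Step 3: +9 new -> 24 infected
Step 4: +13 new -> 37 infected
Step 5: +10 new -> 47 infected
Step 6: +6 new -> 53 infected
Step 7: +5 new -> 58 infected
Step 8: +3 new -> 61 infected
Step 9: +0 new -> 61 infected

Answer: 9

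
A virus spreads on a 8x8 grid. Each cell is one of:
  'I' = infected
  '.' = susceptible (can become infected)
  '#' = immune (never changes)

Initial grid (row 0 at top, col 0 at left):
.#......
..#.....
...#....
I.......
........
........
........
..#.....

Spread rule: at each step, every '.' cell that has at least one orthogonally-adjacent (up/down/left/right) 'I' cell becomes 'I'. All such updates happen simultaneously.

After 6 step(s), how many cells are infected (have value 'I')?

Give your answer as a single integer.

Answer: 33

Derivation:
Step 0 (initial): 1 infected
Step 1: +3 new -> 4 infected
Step 2: +5 new -> 9 infected
Step 3: +7 new -> 16 infected
Step 4: +5 new -> 21 infected
Step 5: +6 new -> 27 infected
Step 6: +6 new -> 33 infected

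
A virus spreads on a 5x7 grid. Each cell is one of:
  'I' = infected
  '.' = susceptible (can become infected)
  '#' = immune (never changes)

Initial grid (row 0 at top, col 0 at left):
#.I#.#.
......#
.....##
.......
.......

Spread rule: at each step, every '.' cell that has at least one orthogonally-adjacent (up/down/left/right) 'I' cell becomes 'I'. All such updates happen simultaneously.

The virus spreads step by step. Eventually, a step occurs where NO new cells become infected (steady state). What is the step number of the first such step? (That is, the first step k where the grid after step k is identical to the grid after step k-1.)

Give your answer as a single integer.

Answer: 9

Derivation:
Step 0 (initial): 1 infected
Step 1: +2 new -> 3 infected
Step 2: +3 new -> 6 infected
Step 3: +5 new -> 11 infected
Step 4: +7 new -> 18 infected
Step 5: +4 new -> 22 infected
Step 6: +3 new -> 25 infected
Step 7: +2 new -> 27 infected
Step 8: +1 new -> 28 infected
Step 9: +0 new -> 28 infected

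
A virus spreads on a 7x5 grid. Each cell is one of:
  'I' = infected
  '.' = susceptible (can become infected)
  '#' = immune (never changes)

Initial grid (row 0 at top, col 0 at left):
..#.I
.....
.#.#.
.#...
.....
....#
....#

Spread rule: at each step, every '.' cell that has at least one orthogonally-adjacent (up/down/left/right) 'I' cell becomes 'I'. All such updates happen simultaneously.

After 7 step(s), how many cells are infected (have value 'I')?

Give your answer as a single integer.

Step 0 (initial): 1 infected
Step 1: +2 new -> 3 infected
Step 2: +2 new -> 5 infected
Step 3: +2 new -> 7 infected
Step 4: +4 new -> 11 infected
Step 5: +4 new -> 15 infected
Step 6: +4 new -> 19 infected
Step 7: +4 new -> 23 infected

Answer: 23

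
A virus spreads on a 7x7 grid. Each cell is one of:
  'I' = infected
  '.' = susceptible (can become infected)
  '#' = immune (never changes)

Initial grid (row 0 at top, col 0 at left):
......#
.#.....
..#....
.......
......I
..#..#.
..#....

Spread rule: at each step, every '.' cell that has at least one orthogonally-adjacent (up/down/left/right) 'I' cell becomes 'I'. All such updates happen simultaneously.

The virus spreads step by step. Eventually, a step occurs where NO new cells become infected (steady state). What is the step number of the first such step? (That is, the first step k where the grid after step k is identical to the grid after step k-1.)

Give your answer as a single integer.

Answer: 11

Derivation:
Step 0 (initial): 1 infected
Step 1: +3 new -> 4 infected
Step 2: +4 new -> 8 infected
Step 3: +6 new -> 14 infected
Step 4: +6 new -> 20 infected
Step 5: +6 new -> 26 infected
Step 6: +5 new -> 31 infected
Step 7: +6 new -> 37 infected
Step 8: +3 new -> 40 infected
Step 9: +2 new -> 42 infected
Step 10: +1 new -> 43 infected
Step 11: +0 new -> 43 infected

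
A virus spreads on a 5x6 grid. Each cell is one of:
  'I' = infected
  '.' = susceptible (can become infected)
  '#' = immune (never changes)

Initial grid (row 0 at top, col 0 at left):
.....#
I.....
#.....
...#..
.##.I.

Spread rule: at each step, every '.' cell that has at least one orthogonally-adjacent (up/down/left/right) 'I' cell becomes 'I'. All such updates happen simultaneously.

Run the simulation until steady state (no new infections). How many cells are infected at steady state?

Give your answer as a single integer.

Answer: 25

Derivation:
Step 0 (initial): 2 infected
Step 1: +5 new -> 7 infected
Step 2: +5 new -> 12 infected
Step 3: +7 new -> 19 infected
Step 4: +5 new -> 24 infected
Step 5: +1 new -> 25 infected
Step 6: +0 new -> 25 infected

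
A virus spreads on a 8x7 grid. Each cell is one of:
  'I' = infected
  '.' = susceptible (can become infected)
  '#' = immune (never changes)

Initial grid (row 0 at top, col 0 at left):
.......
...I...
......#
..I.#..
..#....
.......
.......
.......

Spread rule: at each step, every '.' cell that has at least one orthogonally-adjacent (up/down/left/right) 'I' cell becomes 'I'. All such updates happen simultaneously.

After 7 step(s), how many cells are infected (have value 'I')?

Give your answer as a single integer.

Answer: 52

Derivation:
Step 0 (initial): 2 infected
Step 1: +7 new -> 9 infected
Step 2: +9 new -> 18 infected
Step 3: +10 new -> 28 infected
Step 4: +9 new -> 37 infected
Step 5: +8 new -> 45 infected
Step 6: +5 new -> 50 infected
Step 7: +2 new -> 52 infected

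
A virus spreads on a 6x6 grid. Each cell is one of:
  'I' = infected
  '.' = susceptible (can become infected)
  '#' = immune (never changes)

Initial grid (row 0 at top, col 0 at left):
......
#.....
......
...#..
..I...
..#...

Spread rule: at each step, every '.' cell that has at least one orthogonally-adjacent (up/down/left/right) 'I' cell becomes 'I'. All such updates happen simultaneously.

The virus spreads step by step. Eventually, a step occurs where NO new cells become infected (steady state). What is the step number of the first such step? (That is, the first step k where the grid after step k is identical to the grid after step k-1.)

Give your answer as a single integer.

Answer: 8

Derivation:
Step 0 (initial): 1 infected
Step 1: +3 new -> 4 infected
Step 2: +6 new -> 10 infected
Step 3: +8 new -> 18 infected
Step 4: +7 new -> 25 infected
Step 5: +4 new -> 29 infected
Step 6: +3 new -> 32 infected
Step 7: +1 new -> 33 infected
Step 8: +0 new -> 33 infected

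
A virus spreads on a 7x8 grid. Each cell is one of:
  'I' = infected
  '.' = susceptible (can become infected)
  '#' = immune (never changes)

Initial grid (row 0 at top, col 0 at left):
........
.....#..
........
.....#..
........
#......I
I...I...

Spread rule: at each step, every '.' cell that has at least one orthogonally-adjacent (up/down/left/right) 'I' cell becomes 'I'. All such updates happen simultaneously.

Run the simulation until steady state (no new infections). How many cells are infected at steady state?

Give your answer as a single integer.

Answer: 53

Derivation:
Step 0 (initial): 3 infected
Step 1: +7 new -> 10 infected
Step 2: +8 new -> 18 infected
Step 3: +7 new -> 25 infected
Step 4: +7 new -> 32 infected
Step 5: +8 new -> 40 infected
Step 6: +6 new -> 46 infected
Step 7: +5 new -> 51 infected
Step 8: +2 new -> 53 infected
Step 9: +0 new -> 53 infected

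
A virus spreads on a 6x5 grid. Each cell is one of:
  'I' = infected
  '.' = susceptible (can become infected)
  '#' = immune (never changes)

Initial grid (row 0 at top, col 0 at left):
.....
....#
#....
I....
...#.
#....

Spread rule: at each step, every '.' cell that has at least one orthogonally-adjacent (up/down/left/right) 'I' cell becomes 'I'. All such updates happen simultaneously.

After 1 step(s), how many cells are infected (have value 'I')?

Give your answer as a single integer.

Answer: 3

Derivation:
Step 0 (initial): 1 infected
Step 1: +2 new -> 3 infected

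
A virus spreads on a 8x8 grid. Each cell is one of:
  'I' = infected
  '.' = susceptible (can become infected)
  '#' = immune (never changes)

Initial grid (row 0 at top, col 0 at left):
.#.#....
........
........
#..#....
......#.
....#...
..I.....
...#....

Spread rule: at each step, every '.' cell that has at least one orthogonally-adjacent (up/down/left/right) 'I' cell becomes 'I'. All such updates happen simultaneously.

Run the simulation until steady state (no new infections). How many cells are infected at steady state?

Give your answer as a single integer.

Answer: 57

Derivation:
Step 0 (initial): 1 infected
Step 1: +4 new -> 5 infected
Step 2: +6 new -> 11 infected
Step 3: +7 new -> 18 infected
Step 4: +7 new -> 25 infected
Step 5: +8 new -> 33 infected
Step 6: +8 new -> 41 infected
Step 7: +5 new -> 46 infected
Step 8: +5 new -> 51 infected
Step 9: +3 new -> 54 infected
Step 10: +2 new -> 56 infected
Step 11: +1 new -> 57 infected
Step 12: +0 new -> 57 infected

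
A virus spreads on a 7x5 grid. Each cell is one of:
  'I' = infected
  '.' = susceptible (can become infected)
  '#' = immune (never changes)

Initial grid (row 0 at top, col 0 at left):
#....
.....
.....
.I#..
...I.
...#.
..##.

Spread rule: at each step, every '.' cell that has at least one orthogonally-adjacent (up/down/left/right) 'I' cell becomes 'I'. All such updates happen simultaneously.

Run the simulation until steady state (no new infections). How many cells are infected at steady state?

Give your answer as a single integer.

Answer: 30

Derivation:
Step 0 (initial): 2 infected
Step 1: +6 new -> 8 infected
Step 2: +9 new -> 17 infected
Step 3: +8 new -> 25 infected
Step 4: +4 new -> 29 infected
Step 5: +1 new -> 30 infected
Step 6: +0 new -> 30 infected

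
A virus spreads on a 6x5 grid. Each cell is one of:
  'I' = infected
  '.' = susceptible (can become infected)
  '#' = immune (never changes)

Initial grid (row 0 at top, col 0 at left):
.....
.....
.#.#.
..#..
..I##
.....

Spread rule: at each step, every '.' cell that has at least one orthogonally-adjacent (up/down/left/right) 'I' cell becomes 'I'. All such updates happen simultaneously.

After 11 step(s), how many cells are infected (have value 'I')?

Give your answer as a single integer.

Step 0 (initial): 1 infected
Step 1: +2 new -> 3 infected
Step 2: +4 new -> 7 infected
Step 3: +3 new -> 10 infected
Step 4: +1 new -> 11 infected
Step 5: +1 new -> 12 infected
Step 6: +2 new -> 14 infected
Step 7: +2 new -> 16 infected
Step 8: +3 new -> 19 infected
Step 9: +2 new -> 21 infected
Step 10: +2 new -> 23 infected
Step 11: +1 new -> 24 infected

Answer: 24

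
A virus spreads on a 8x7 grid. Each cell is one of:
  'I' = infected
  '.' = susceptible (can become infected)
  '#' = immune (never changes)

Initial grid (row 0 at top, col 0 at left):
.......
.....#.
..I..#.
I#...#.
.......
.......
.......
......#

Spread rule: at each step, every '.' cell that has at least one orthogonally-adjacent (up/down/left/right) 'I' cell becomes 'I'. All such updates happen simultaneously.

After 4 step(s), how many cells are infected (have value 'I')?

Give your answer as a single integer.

Step 0 (initial): 2 infected
Step 1: +6 new -> 8 infected
Step 2: +9 new -> 17 infected
Step 3: +9 new -> 26 infected
Step 4: +6 new -> 32 infected

Answer: 32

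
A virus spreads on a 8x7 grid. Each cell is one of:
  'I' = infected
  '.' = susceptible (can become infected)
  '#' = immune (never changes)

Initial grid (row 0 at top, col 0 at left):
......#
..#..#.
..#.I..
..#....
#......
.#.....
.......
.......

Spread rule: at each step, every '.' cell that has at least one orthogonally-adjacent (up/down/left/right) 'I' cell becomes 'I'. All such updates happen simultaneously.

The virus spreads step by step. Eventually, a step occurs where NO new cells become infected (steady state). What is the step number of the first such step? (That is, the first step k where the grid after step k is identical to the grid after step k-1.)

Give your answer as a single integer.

Step 0 (initial): 1 infected
Step 1: +4 new -> 5 infected
Step 2: +6 new -> 11 infected
Step 3: +7 new -> 18 infected
Step 4: +6 new -> 24 infected
Step 5: +7 new -> 31 infected
Step 6: +7 new -> 38 infected
Step 7: +6 new -> 44 infected
Step 8: +3 new -> 47 infected
Step 9: +2 new -> 49 infected
Step 10: +0 new -> 49 infected

Answer: 10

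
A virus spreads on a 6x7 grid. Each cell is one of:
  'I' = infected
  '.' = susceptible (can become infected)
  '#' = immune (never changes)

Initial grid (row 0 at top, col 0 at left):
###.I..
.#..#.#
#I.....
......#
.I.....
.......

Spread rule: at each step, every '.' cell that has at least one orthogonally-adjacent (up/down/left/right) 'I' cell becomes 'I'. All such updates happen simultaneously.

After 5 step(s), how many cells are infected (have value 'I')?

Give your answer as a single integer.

Answer: 32

Derivation:
Step 0 (initial): 3 infected
Step 1: +7 new -> 10 infected
Step 2: +10 new -> 20 infected
Step 3: +5 new -> 25 infected
Step 4: +5 new -> 30 infected
Step 5: +2 new -> 32 infected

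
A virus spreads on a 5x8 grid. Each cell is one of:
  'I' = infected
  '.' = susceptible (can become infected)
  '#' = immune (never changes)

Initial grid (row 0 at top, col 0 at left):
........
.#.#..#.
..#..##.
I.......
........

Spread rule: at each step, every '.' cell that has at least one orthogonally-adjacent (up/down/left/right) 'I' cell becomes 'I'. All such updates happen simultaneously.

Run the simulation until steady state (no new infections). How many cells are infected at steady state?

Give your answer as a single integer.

Answer: 34

Derivation:
Step 0 (initial): 1 infected
Step 1: +3 new -> 4 infected
Step 2: +4 new -> 8 infected
Step 3: +3 new -> 11 infected
Step 4: +4 new -> 15 infected
Step 5: +4 new -> 19 infected
Step 6: +5 new -> 24 infected
Step 7: +4 new -> 28 infected
Step 8: +3 new -> 31 infected
Step 9: +2 new -> 33 infected
Step 10: +1 new -> 34 infected
Step 11: +0 new -> 34 infected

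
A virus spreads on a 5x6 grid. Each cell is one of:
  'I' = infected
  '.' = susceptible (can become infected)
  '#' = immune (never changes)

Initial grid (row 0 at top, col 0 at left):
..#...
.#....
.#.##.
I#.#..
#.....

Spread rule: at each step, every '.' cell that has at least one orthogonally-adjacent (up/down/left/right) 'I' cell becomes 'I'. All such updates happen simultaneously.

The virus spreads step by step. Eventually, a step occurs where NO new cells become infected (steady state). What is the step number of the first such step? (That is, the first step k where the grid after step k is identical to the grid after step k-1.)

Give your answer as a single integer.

Step 0 (initial): 1 infected
Step 1: +1 new -> 2 infected
Step 2: +1 new -> 3 infected
Step 3: +1 new -> 4 infected
Step 4: +1 new -> 5 infected
Step 5: +0 new -> 5 infected

Answer: 5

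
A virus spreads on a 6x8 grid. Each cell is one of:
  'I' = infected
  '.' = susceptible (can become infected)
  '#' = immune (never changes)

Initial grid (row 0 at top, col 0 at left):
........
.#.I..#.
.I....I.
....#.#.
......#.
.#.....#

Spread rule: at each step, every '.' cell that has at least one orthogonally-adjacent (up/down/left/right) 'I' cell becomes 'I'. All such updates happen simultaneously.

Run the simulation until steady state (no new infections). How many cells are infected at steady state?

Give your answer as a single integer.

Step 0 (initial): 3 infected
Step 1: +9 new -> 12 infected
Step 2: +12 new -> 24 infected
Step 3: +9 new -> 33 infected
Step 4: +6 new -> 39 infected
Step 5: +2 new -> 41 infected
Step 6: +0 new -> 41 infected

Answer: 41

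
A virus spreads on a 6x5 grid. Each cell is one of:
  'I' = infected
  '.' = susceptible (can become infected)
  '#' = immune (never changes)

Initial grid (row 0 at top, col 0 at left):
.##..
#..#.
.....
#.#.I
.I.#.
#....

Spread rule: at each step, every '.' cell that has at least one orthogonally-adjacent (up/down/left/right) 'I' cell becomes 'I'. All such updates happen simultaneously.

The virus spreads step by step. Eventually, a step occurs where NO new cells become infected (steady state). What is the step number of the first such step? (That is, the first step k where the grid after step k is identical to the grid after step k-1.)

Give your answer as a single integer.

Step 0 (initial): 2 infected
Step 1: +7 new -> 9 infected
Step 2: +5 new -> 14 infected
Step 3: +5 new -> 19 infected
Step 4: +2 new -> 21 infected
Step 5: +0 new -> 21 infected

Answer: 5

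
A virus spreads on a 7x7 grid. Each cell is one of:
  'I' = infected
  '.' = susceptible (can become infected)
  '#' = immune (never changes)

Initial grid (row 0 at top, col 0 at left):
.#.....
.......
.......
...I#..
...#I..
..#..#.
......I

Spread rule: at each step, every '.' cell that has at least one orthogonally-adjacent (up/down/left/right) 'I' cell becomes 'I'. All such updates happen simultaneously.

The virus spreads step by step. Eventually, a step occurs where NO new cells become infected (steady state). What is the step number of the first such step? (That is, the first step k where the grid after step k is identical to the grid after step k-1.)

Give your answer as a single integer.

Answer: 7

Derivation:
Step 0 (initial): 3 infected
Step 1: +6 new -> 9 infected
Step 2: +9 new -> 18 infected
Step 3: +9 new -> 27 infected
Step 4: +9 new -> 36 infected
Step 5: +5 new -> 41 infected
Step 6: +3 new -> 44 infected
Step 7: +0 new -> 44 infected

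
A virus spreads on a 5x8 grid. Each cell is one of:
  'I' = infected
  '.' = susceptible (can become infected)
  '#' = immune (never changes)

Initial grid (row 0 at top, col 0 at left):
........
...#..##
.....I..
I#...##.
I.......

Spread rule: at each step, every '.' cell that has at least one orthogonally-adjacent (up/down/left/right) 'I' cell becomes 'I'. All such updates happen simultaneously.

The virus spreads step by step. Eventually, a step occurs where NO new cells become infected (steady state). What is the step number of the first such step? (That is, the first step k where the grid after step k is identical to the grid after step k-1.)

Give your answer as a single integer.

Answer: 6

Derivation:
Step 0 (initial): 3 infected
Step 1: +5 new -> 8 infected
Step 2: +8 new -> 16 infected
Step 3: +10 new -> 26 infected
Step 4: +6 new -> 32 infected
Step 5: +2 new -> 34 infected
Step 6: +0 new -> 34 infected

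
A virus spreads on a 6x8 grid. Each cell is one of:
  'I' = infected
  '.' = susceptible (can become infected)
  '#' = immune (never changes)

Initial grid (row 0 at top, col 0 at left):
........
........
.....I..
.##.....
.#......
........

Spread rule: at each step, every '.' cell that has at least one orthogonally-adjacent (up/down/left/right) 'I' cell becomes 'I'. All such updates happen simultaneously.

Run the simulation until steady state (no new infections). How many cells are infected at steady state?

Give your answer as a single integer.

Answer: 45

Derivation:
Step 0 (initial): 1 infected
Step 1: +4 new -> 5 infected
Step 2: +8 new -> 13 infected
Step 3: +10 new -> 23 infected
Step 4: +8 new -> 31 infected
Step 5: +6 new -> 37 infected
Step 6: +4 new -> 41 infected
Step 7: +3 new -> 44 infected
Step 8: +1 new -> 45 infected
Step 9: +0 new -> 45 infected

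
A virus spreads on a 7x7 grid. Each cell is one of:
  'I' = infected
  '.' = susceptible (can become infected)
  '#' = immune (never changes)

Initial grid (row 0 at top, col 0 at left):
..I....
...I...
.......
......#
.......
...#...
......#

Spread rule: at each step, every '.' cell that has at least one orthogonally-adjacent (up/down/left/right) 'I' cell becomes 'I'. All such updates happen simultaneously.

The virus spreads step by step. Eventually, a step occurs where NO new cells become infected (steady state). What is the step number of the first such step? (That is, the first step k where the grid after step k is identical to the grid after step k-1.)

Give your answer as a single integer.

Step 0 (initial): 2 infected
Step 1: +5 new -> 7 infected
Step 2: +7 new -> 14 infected
Step 3: +8 new -> 22 infected
Step 4: +7 new -> 29 infected
Step 5: +5 new -> 34 infected
Step 6: +6 new -> 40 infected
Step 7: +5 new -> 45 infected
Step 8: +1 new -> 46 infected
Step 9: +0 new -> 46 infected

Answer: 9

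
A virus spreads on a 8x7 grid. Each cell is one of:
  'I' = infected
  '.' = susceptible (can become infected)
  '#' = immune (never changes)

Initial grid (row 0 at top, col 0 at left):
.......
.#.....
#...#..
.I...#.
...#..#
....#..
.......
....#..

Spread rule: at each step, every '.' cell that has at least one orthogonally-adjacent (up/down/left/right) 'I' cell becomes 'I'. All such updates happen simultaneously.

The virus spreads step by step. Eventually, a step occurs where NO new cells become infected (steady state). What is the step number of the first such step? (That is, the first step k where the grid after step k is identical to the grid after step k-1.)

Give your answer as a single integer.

Step 0 (initial): 1 infected
Step 1: +4 new -> 5 infected
Step 2: +5 new -> 10 infected
Step 3: +6 new -> 16 infected
Step 4: +7 new -> 23 infected
Step 5: +7 new -> 30 infected
Step 6: +6 new -> 36 infected
Step 7: +6 new -> 42 infected
Step 8: +4 new -> 46 infected
Step 9: +2 new -> 48 infected
Step 10: +0 new -> 48 infected

Answer: 10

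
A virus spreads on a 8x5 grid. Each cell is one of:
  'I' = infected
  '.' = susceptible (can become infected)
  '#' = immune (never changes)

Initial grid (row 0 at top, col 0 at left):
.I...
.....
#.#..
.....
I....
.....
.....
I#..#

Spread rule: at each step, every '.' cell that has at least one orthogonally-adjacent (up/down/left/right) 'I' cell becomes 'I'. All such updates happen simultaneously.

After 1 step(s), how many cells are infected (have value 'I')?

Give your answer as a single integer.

Step 0 (initial): 3 infected
Step 1: +7 new -> 10 infected

Answer: 10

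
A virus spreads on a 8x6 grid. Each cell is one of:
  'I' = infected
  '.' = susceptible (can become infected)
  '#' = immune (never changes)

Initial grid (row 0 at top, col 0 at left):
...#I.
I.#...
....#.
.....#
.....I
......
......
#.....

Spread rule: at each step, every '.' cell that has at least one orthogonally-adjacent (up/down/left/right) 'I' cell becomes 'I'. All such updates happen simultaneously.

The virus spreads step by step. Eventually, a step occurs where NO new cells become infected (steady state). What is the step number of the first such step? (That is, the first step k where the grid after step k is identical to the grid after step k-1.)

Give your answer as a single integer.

Answer: 8

Derivation:
Step 0 (initial): 3 infected
Step 1: +7 new -> 10 infected
Step 2: +9 new -> 19 infected
Step 3: +11 new -> 30 infected
Step 4: +6 new -> 36 infected
Step 5: +4 new -> 40 infected
Step 6: +2 new -> 42 infected
Step 7: +1 new -> 43 infected
Step 8: +0 new -> 43 infected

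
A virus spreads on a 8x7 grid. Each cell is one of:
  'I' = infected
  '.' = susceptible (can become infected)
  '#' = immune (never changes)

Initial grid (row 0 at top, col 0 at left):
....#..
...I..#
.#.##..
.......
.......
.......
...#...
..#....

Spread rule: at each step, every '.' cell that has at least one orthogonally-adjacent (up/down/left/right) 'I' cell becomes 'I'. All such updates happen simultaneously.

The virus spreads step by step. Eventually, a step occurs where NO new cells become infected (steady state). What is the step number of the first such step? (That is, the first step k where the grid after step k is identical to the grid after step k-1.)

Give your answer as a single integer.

Step 0 (initial): 1 infected
Step 1: +3 new -> 4 infected
Step 2: +4 new -> 8 infected
Step 3: +5 new -> 13 infected
Step 4: +8 new -> 21 infected
Step 5: +7 new -> 28 infected
Step 6: +7 new -> 35 infected
Step 7: +5 new -> 40 infected
Step 8: +5 new -> 45 infected
Step 9: +3 new -> 48 infected
Step 10: +1 new -> 49 infected
Step 11: +0 new -> 49 infected

Answer: 11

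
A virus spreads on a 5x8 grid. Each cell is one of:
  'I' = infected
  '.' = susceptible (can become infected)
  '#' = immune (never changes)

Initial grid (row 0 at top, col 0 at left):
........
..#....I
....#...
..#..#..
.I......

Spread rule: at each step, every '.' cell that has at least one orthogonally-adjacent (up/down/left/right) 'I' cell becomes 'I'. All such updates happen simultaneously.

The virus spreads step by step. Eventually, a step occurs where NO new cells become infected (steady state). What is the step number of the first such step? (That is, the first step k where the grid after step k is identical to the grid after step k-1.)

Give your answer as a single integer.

Step 0 (initial): 2 infected
Step 1: +6 new -> 8 infected
Step 2: +7 new -> 15 infected
Step 3: +10 new -> 25 infected
Step 4: +8 new -> 33 infected
Step 5: +3 new -> 36 infected
Step 6: +0 new -> 36 infected

Answer: 6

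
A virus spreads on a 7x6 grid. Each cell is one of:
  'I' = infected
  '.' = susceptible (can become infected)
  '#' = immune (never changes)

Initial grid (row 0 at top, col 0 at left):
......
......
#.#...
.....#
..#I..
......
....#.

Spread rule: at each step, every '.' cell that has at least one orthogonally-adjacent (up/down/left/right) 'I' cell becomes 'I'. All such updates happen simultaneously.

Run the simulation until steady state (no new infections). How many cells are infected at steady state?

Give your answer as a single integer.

Step 0 (initial): 1 infected
Step 1: +3 new -> 4 infected
Step 2: +7 new -> 11 infected
Step 3: +6 new -> 17 infected
Step 4: +10 new -> 27 infected
Step 5: +6 new -> 33 infected
Step 6: +3 new -> 36 infected
Step 7: +1 new -> 37 infected
Step 8: +0 new -> 37 infected

Answer: 37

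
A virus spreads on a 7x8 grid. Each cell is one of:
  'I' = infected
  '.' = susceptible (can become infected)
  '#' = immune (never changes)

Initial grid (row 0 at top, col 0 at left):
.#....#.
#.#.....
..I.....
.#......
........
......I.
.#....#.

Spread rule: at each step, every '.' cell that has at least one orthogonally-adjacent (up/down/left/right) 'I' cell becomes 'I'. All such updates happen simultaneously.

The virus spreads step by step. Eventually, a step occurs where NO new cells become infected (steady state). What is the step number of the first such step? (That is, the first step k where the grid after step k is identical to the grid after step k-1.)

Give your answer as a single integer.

Step 0 (initial): 2 infected
Step 1: +6 new -> 8 infected
Step 2: +12 new -> 20 infected
Step 3: +14 new -> 34 infected
Step 4: +9 new -> 43 infected
Step 5: +3 new -> 46 infected
Step 6: +2 new -> 48 infected
Step 7: +0 new -> 48 infected

Answer: 7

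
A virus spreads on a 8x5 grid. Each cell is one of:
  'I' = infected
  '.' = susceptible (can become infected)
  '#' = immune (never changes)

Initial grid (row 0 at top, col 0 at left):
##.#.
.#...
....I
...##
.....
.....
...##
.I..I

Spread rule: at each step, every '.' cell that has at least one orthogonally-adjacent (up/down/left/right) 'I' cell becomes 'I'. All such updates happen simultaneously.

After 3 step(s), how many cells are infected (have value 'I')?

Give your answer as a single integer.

Answer: 21

Derivation:
Step 0 (initial): 3 infected
Step 1: +6 new -> 9 infected
Step 2: +6 new -> 15 infected
Step 3: +6 new -> 21 infected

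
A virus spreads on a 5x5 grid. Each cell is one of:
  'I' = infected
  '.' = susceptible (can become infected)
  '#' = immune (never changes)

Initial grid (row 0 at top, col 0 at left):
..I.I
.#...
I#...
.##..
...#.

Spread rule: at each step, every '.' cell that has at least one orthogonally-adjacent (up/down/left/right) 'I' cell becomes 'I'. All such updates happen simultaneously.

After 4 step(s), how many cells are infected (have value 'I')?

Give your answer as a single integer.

Answer: 20

Derivation:
Step 0 (initial): 3 infected
Step 1: +6 new -> 9 infected
Step 2: +5 new -> 14 infected
Step 3: +3 new -> 17 infected
Step 4: +3 new -> 20 infected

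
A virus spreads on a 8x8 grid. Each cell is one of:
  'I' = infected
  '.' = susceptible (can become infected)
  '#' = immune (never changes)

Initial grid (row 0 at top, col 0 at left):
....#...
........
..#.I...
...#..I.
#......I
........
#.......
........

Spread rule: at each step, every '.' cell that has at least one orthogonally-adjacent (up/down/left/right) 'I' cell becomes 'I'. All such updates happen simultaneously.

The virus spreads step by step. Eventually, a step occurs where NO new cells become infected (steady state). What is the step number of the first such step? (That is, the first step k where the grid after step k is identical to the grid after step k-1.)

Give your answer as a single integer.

Answer: 10

Derivation:
Step 0 (initial): 3 infected
Step 1: +9 new -> 12 infected
Step 2: +8 new -> 20 infected
Step 3: +10 new -> 30 infected
Step 4: +8 new -> 38 infected
Step 5: +9 new -> 47 infected
Step 6: +6 new -> 53 infected
Step 7: +4 new -> 57 infected
Step 8: +1 new -> 58 infected
Step 9: +1 new -> 59 infected
Step 10: +0 new -> 59 infected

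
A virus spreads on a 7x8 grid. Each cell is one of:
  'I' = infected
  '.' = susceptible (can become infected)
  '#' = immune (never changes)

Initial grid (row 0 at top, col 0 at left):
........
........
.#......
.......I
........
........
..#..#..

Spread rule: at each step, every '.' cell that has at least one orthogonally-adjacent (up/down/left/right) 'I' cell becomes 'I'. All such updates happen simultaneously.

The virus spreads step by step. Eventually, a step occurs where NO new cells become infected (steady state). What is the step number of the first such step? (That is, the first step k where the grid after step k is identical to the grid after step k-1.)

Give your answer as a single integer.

Answer: 11

Derivation:
Step 0 (initial): 1 infected
Step 1: +3 new -> 4 infected
Step 2: +5 new -> 9 infected
Step 3: +7 new -> 16 infected
Step 4: +7 new -> 23 infected
Step 5: +6 new -> 29 infected
Step 6: +7 new -> 36 infected
Step 7: +6 new -> 42 infected
Step 8: +5 new -> 47 infected
Step 9: +4 new -> 51 infected
Step 10: +2 new -> 53 infected
Step 11: +0 new -> 53 infected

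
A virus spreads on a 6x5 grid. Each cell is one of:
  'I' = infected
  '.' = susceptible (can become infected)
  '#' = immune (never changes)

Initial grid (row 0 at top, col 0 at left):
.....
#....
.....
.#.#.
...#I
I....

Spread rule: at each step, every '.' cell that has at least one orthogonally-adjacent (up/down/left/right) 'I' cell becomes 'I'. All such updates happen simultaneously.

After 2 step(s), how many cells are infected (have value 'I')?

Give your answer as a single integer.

Step 0 (initial): 2 infected
Step 1: +4 new -> 6 infected
Step 2: +5 new -> 11 infected

Answer: 11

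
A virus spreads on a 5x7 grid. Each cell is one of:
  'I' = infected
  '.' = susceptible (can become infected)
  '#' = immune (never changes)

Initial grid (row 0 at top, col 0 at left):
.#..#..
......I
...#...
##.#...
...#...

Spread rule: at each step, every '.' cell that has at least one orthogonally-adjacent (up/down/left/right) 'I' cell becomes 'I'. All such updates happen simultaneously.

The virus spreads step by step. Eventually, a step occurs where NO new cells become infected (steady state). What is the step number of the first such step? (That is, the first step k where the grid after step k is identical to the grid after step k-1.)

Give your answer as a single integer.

Step 0 (initial): 1 infected
Step 1: +3 new -> 4 infected
Step 2: +4 new -> 8 infected
Step 3: +4 new -> 12 infected
Step 4: +4 new -> 16 infected
Step 5: +4 new -> 20 infected
Step 6: +3 new -> 23 infected
Step 7: +3 new -> 26 infected
Step 8: +1 new -> 27 infected
Step 9: +1 new -> 28 infected
Step 10: +0 new -> 28 infected

Answer: 10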